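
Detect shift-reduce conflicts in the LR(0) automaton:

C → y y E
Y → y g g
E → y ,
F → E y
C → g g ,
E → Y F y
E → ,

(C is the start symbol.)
A shift-reduce conflict occurs when an LR(0) state has both:
  - a complete (reduce) item [A → α .] (dot at the end), and
  - a shift item [B → β . c γ] (dot before a terminal).

Augment with C' → C and build the canonical LR(0) collection (I0 = CLOSURE({[C' → . C]}), then GOTO on every symbol after a dot until no new states appear). It has 18 states:
  I0: { [C → . g g ,], [C → . y y E], [C' → . C] }  — shift
  I1: { [C' → C .] }  — accept
  I2: { [C → g . g ,] }  — shift
  I3: { [C → y . y E] }  — shift
  I4: { [C → y y . E], [E → . ,], [E → . Y F y], [E → . y ,], [Y → . y g g] }  — shift
  I5: { [E → , .] }  — reduce
  I6: { [C → y y E .] }  — reduce
  I7: { [E → . ,], [E → . Y F y], [E → . y ,], [E → Y . F y], [F → . E y], [Y → . y g g] }  — shift
  I8: { [E → y . ,], [Y → y . g g] }  — shift
  I9: { [E → y , .] }  — reduce
  I10: { [Y → y g . g] }  — shift
  I11: { [Y → y g g .] }  — reduce
  I12: { [F → E . y] }  — shift
  I13: { [E → Y F . y] }  — shift
  I14: { [E → Y F y .] }  — reduce
  I15: { [F → E y .] }  — reduce
  I16: { [C → g g . ,] }  — shift
  I17: { [C → g g , .] }  — reduce

No state contains both a complete item and a shift item.

Answer: No shift-reduce conflicts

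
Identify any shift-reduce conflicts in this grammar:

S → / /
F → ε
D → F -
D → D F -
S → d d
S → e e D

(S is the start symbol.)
No shift-reduce conflicts

Augment with S' → S and build the canonical LR(0) collection (I0 = CLOSURE({[S' → . S]}), then GOTO on every symbol after a dot until no new states appear). It has 13 states:
  I0: { [S → . / /], [S → . d d], [S → . e e D], [S' → . S] }  — shift
  I1: { [S → / . /] }  — shift
  I2: { [S' → S .] }  — accept
  I3: { [S → d . d] }  — shift
  I4: { [S → e . e D] }  — shift
  I5: { [D → . D F -], [D → . F -], [F → .], [S → e e . D] }  — reduce
  I6: { [D → D . F -], [F → .], [S → e e D .] }  — 2 reduces
  I7: { [D → F . -] }  — shift
  I8: { [D → F - .] }  — reduce
  I9: { [D → D F . -] }  — shift
  I10: { [D → D F - .] }  — reduce
  I11: { [S → d d .] }  — reduce
  I12: { [S → / / .] }  — reduce

No state contains both a complete item and a shift item.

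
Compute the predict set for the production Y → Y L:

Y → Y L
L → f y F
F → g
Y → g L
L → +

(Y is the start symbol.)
PREDICT(Y → Y L) = (FIRST(RHS) \ {ε}) ∪ (FOLLOW(Y) if ε ∈ FIRST(RHS), i.e. RHS ⇒* ε)
FIRST(Y) = { 'g' }
FIRST(Y L) = { 'g' }
ε ∉ FIRST(Y L), so FOLLOW(Y) is not added.
PREDICT(Y → Y L) = { 'g' }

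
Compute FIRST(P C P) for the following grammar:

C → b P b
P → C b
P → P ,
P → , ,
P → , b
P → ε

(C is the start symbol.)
{ ',', 'b' }

FIRST sets of the non-terminals involved (from the grammar, by fixed-point iteration):
  FIRST(P) = { ',', 'b', ε }
  FIRST(C) = { 'b' }

To compute FIRST(P C P), process the symbols left to right:
Symbol P is a non-terminal. Add FIRST(P) \ {ε} = { ',', 'b' }
P is nullable (ε ∈ FIRST(P)), continue to the next symbol.
Symbol C is a non-terminal. Add FIRST(C) \ {ε} = { 'b' }
C is not nullable (ε ∉ FIRST(C)), so stop here.
FIRST(P C P) = { ',', 'b' }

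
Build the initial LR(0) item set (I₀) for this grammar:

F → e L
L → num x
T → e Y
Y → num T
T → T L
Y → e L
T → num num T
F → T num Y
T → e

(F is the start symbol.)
First, augment the grammar with F' → F
I₀ = CLOSURE({ [F' → . F] }):
  [F' → . F] has the dot before F: add [F → . e L], [F → . T num Y]
  [F → . T num Y] has the dot before T: add [T → . e Y], [T → . T L], [T → . num num T], [T → . e]
No further items can be added.

I₀ = { [F → . T num Y], [F → . e L], [F' → . F], [T → . T L], [T → . e Y], [T → . e], [T → . num num T] }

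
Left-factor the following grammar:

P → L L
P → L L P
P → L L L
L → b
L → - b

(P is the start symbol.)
Left-factoring transforms A → αβ₁ | αβ₂ into A → αA' and A' → β₁ | β₂
(α is the longest common prefix among the alternatives). Repeat until
no nonterminal has two alternatives with a common prefix.

Round 1: P has alternatives sharing prefix 'L L'. Introduce P': P → L L P'
  Add: P' → ε
  Add: P' → P
  Add: P' → L

No remaining common prefixes — done.

Resulting grammar:
P → L L P'
P' → ε
P' → P
P' → L
L → b
L → - b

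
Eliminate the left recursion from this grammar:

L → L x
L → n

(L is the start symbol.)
L → n L'
L' → x L'
L' → ε

L is directly left-recursive. The standard transformation for
  A → A α₁ | ... | A α_m | β₁ | ... | β_n
is
  A  → β₁ A' | ... | β_n A'
  A' → α₁ A' | ... | α_m A' | ε

L → n becomes L → n L'
L → L x becomes L' → x L'
Add L' → ε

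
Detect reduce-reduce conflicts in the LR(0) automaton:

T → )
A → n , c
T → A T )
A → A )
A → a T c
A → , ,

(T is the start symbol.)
A reduce-reduce conflict occurs when an LR(0) state has two complete items [A → α .] and [B → β .] — both call for a reduction, and with no lookahead the parser cannot choose between them.

Augment with T' → T and build the canonical LR(0) collection (I0 = CLOSURE({[T' → . T]}), then GOTO on every symbol after a dot until no new states appear). It has 15 states:
  I0: { [A → . , ,], [A → . A )], [A → . a T c], [A → . n , c], [T → . )], [T → . A T )], [T' → . T] }  — shift
  I1: { [T → ) .] }  — reduce
  I2: { [A → , . ,] }  — shift
  I3: { [A → . , ,], [A → . A )], [A → . a T c], [A → . n , c], [A → A . )], [T → . )], [T → . A T )], [T → A . T )] }  — shift
  I4: { [T' → T .] }  — accept
  I5: { [A → . , ,], [A → . A )], [A → . a T c], [A → . n , c], [A → a . T c], [T → . )], [T → . A T )] }  — shift
  I6: { [A → n . , c] }  — shift
  I7: { [A → n , . c] }  — shift
  I8: { [A → n , c .] }  — reduce
  I9: { [A → a T . c] }  — shift
  I10: { [A → a T c .] }  — reduce
  I11: { [A → A ) .], [T → ) .] }  — 2 reduces
  I12: { [T → A T . )] }  — shift
  I13: { [T → A T ) .] }  — reduce
  I14: { [A → , , .] }  — reduce

I11 contains complete items [A → A ) .], [T → ) .] — reduce-reduce conflict.

Answer: Yes — I11: [A → A ) .] vs [T → ) .]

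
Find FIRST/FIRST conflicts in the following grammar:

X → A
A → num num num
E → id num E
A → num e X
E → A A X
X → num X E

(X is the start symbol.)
Yes. X → A / X → num X E on { 'num' }; A → num num num / A → num e X on { 'num' }

A FIRST/FIRST conflict occurs when two productions N → α and N → β for the same non-terminal have FIRST(α) ∩ FIRST(β) ≠ ∅ (with ε ∈ FIRST of a nullable right-hand side, so two nullable alternatives also conflict).

FIRST sets of the non-terminals at (or reachable through a nullable prefix from) the front of some alternative:
  FIRST(A) = { 'num' }

Productions for X:
  X → A: FIRST = { 'num' }
  X → num X E: FIRST = { 'num' }
Productions for A:
  A → num num num: FIRST = { 'num' }
  A → num e X: FIRST = { 'num' }
Productions for E:
  E → id num E: FIRST = { 'id' }
  E → A A X: FIRST = { 'num' }

Conflict for X: X → A and X → num X E
  Overlap: { 'num' }
Conflict for A: A → num num num and A → num e X
  Overlap: { 'num' }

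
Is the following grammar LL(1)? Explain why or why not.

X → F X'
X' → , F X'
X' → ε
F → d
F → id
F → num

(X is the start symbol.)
Relevant sets:
  FOLLOW(X') = { $ }

For X':
  PREDICT(X' → ',' F X') = { ',' }
  PREDICT(X' → ε) = { $ }
For F:
  PREDICT(F → d) = { 'd' }
  PREDICT(F → id) = { 'id' }
  PREDICT(F → num) = { 'num' }
X has a single production, so nothing to check there.

All predict sets are disjoint. The grammar IS LL(1).

Answer: Yes, the grammar is LL(1).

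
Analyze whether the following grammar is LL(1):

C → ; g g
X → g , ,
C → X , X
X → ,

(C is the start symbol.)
Yes, the grammar is LL(1).

A grammar is LL(1) if for each non-terminal N with multiple productions, the predict sets of those productions are pairwise disjoint, where PREDICT(N → α) = (FIRST(α) \ {ε}) ∪ (FOLLOW(N) if α ⇒* ε).

Relevant sets:
  FIRST(X) = { ',', 'g' }

For C:
  PREDICT(C → ';' g g) = { ';' }
  PREDICT(C → X ',' X) = { ',', 'g' }
For X:
  PREDICT(X → g ',' ',') = { 'g' }
  PREDICT(X → ',') = { ',' }

All predict sets are disjoint. The grammar IS LL(1).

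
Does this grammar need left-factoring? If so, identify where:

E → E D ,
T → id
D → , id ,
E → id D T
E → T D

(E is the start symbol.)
No, left-factoring is not needed

Left-factoring is needed when two productions for the same non-terminal
share a common prefix on the right-hand side.

Productions for E:
  E → E D ,
  E → id D T
  E → T D

No common prefixes found.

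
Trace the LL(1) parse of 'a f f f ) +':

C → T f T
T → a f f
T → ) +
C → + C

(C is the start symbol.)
LL(1) parsing maintains a stack (initially the start symbol over $) and the input. At each step: if the stack top is a terminal, match it against the current input token; if it is a non-terminal N, replace it with the RHS of M[N, lookahead] (the unique production whose predict set contains the lookahead).

Stack is shown with the top on the left.

Stack        Input          Action
----------------------------------
C $          a f f f ) + $  output C → T f T
T f T $      a f f f ) + $  output T → a f f
a f f f T $  a f f f ) + $  match 'a'
f f f T $    f f f ) + $    match 'f'
f f T $      f f ) + $      match 'f'
f T $        f ) + $        match 'f'
T $          ) + $          output T → ) +
) + $        ) + $          match ')'
+ $          + $            match '+'
$            $              accept

The string is accepted.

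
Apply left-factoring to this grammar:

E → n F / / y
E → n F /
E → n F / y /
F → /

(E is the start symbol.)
E → n F / E'
E' → / y
E' → ε
E' → y /
F → /

Left-factoring transforms A → αβ₁ | αβ₂ into A → αA' and A' → β₁ | β₂
(α is the longest common prefix among the alternatives). Repeat until
no nonterminal has two alternatives with a common prefix.

Round 1: E has alternatives sharing prefix 'n F /'. Introduce E': E → n F / E'
  Add: E' → / y
  Add: E' → ε
  Add: E' → y /

No remaining common prefixes — done.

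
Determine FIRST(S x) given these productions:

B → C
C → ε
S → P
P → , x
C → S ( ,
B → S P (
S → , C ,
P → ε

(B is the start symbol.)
{ ',', 'x' }

FIRST sets of the non-terminals involved (from the grammar, by fixed-point iteration):
  FIRST(S) = { ',', ε }

To compute FIRST(S x), process the symbols left to right:
Symbol S is a non-terminal. Add FIRST(S) \ {ε} = { ',' }
S is nullable (ε ∈ FIRST(S)), continue to the next symbol.
Symbol x is a terminal. Add 'x' and stop.
FIRST(S x) = { ',', 'x' }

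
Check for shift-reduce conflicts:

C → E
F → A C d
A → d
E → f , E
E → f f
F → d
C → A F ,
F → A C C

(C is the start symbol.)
A shift-reduce conflict occurs when an LR(0) state has both:
  - a complete (reduce) item [A → α .] (dot at the end), and
  - a shift item [B → β . c γ] (dot before a terminal).

Augment with C' → C and build the canonical LR(0) collection (I0 = CLOSURE({[C' → . C]}), then GOTO on every symbol after a dot until no new states appear). It has 16 states:
  I0: { [A → . d], [C → . A F ,], [C → . E], [C' → . C], [E → . f , E], [E → . f f] }  — shift
  I1: { [A → . d], [C → A . F ,], [F → . A C C], [F → . A C d], [F → . d] }  — shift
  I2: { [C' → C .] }  — accept
  I3: { [C → E .] }  — reduce
  I4: { [A → d .] }  — reduce
  I5: { [E → f . , E], [E → f . f] }  — shift
  I6: { [E → . f , E], [E → . f f], [E → f , . E] }  — shift
  I7: { [E → f f .] }  — reduce
  I8: { [E → f , E .] }  — reduce
  I9: { [A → . d], [C → . A F ,], [C → . E], [E → . f , E], [E → . f f], [F → A . C C], [F → A . C d] }  — shift
  I10: { [C → A F . ,] }  — shift
  I11: { [A → d .], [F → d .] }  — 2 reduces
  I12: { [C → A F , .] }  — reduce
  I13: { [A → . d], [C → . A F ,], [C → . E], [E → . f , E], [E → . f f], [F → A C . C], [F → A C . d] }  — shift
  I14: { [F → A C C .] }  — reduce
  I15: { [A → d .], [F → A C d .] }  — 2 reduces

No state contains both a complete item and a shift item.

Answer: No shift-reduce conflicts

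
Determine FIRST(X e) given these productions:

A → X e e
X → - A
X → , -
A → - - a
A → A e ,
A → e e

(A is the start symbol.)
{ ',', '-' }

FIRST sets of the non-terminals involved (from the grammar, by fixed-point iteration):
  FIRST(X) = { ',', '-' }

To compute FIRST(X e), process the symbols left to right:
Symbol X is a non-terminal. Add FIRST(X) \ {ε} = { ',', '-' }
X is not nullable (ε ∉ FIRST(X)), so stop here.
FIRST(X e) = { ',', '-' }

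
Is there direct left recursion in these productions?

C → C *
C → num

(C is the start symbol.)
C → C *: LEFT RECURSIVE (starts with C)
C → num: starts with num

The grammar has direct left recursion on: C.

Answer: Yes, C is left-recursive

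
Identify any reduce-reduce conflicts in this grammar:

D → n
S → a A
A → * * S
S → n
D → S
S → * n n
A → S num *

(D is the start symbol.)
A reduce-reduce conflict occurs when an LR(0) state has two complete items [A → α .] and [B → β .] — both call for a reduction, and with no lookahead the parser cannot choose between them.

Augment with D' → D and build the canonical LR(0) collection (I0 = CLOSURE({[D' → . D]}), then GOTO on every symbol after a dot until no new states appear). It has 16 states:
  I0: { [D → . S], [D → . n], [D' → . D], [S → . * n n], [S → . a A], [S → . n] }  — shift
  I1: { [S → * . n n] }  — shift
  I2: { [D' → D .] }  — accept
  I3: { [D → S .] }  — reduce
  I4: { [A → . * * S], [A → . S num *], [S → . * n n], [S → . a A], [S → . n], [S → a . A] }  — shift
  I5: { [D → n .], [S → n .] }  — 2 reduces
  I6: { [A → * . * S], [S → * . n n] }  — shift
  I7: { [S → a A .] }  — reduce
  I8: { [A → S . num *] }  — shift
  I9: { [S → n .] }  — reduce
  I10: { [A → S num . *] }  — shift
  I11: { [A → S num * .] }  — reduce
  I12: { [A → * * . S], [S → . * n n], [S → . a A], [S → . n] }  — shift
  I13: { [S → * n . n] }  — shift
  I14: { [S → * n n .] }  — reduce
  I15: { [A → * * S .] }  — reduce

I5 contains complete items [D → n .], [S → n .] — reduce-reduce conflict.

Answer: Yes — I5: [D → n .] vs [S → n .]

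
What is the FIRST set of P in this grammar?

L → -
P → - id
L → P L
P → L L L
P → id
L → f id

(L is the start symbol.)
{ '-', 'f', 'id' }

To compute FIRST(P), examine every production with P on the left-hand side, reading each right-hand side left to right until a non-nullable symbol is reached.

FIRST sets of the other non-terminals involved (by the same procedure, iterated to a fixed point):
  FIRST(L) = { '-', 'f', 'id' }

From P → - id:
  - '-' is a terminal: add '-' and stop
From P → L L L:
  - L is a non-terminal: add FIRST(L) \ {ε} = { '-', 'f', 'id' }
    L is not nullable, so stop
From P → id:
  - id is a terminal: add 'id' and stop

Collecting: FIRST(P) = { '-', 'f', 'id' }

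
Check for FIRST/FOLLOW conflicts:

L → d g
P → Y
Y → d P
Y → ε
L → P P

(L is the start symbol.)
Yes. Y → d P with FOLLOW(Y) on { 'd' }

A FIRST/FOLLOW conflict occurs when a non-terminal N has a nullable alternative N → β (β ⇒* ε) and another alternative N → α with FIRST(α) ∩ FOLLOW(N) ≠ ∅: on such a lookahead the parser cannot decide between expanding α and letting N vanish via β.

Nullable non-terminals: L, P, Y.
FIRST sets used below: FIRST(P) = { 'd', ε }

L: nullable alternative(s) L → P P; FOLLOW(L) = { $ }
  L → d g: FIRST \ {ε} = { 'd' } — disjoint from FOLLOW(L)
  L → P P: FIRST \ {ε} = { 'd' } — this is the only nullable alternative, skip
P has a nullable alternative but only one production, so nothing to check.

Y: nullable alternative(s) Y → ε; FOLLOW(Y) = { $, 'd' }
  Y → d P: FIRST \ {ε} = { 'd' } — overlaps FOLLOW(Y) on { 'd' }: CONFLICT
  Y → ε: FIRST \ {ε} = { } — this is the only nullable alternative, skip

So the grammar has 1 FIRST/FOLLOW conflict (marked CONFLICT above).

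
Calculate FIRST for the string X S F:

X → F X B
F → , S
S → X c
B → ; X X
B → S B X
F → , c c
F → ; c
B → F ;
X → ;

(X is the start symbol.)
FIRST sets of the non-terminals involved (from the grammar, by fixed-point iteration):
  FIRST(X) = { ',', ';' }

To compute FIRST(X S F), process the symbols left to right:
Symbol X is a non-terminal. Add FIRST(X) \ {ε} = { ',', ';' }
X is not nullable (ε ∉ FIRST(X)), so stop here.
FIRST(X S F) = { ',', ';' }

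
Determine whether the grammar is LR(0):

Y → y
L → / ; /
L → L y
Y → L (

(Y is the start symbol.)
Yes, the grammar is LR(0)

Augment with Y' → Y and build the canonical LR(0) collection (I0 = CLOSURE({[Y' → . Y]}), then GOTO on every symbol after a dot until no new states appear). It has 9 states:
  I0: { [L → . / ; /], [L → . L y], [Y → . L (], [Y → . y], [Y' → . Y] }  — shift
  I1: { [L → / . ; /] }  — shift
  I2: { [L → L . y], [Y → L . (] }  — shift
  I3: { [Y' → Y .] }  — accept
  I4: { [Y → y .] }  — reduce
  I5: { [Y → L ( .] }  — reduce
  I6: { [L → L y .] }  — reduce
  I7: { [L → / ; . /] }  — shift
  I8: { [L → / ; / .] }  — reduce

Every state is either a pure shift/goto state or contains exactly one complete item and nothing to shift — no conflicts. The grammar is LR(0).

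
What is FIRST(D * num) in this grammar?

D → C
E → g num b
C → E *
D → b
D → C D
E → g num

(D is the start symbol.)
FIRST sets of the non-terminals involved (from the grammar, by fixed-point iteration):
  FIRST(D) = { 'b', 'g' }

To compute FIRST(D * num), process the symbols left to right:
Symbol D is a non-terminal. Add FIRST(D) \ {ε} = { 'b', 'g' }
D is not nullable (ε ∉ FIRST(D)), so stop here.
FIRST(D * num) = { 'b', 'g' }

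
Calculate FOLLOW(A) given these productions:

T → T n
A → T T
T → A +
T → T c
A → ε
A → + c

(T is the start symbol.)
In T → A +: A is followed by '+', add FIRST('+') \ {ε} = { '+' }

Taking the union: FOLLOW(A) = { '+' }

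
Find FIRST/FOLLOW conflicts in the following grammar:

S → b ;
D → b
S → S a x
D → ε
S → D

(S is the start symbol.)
Yes. S → S a x with FOLLOW(S) on { 'a' }

Nullable non-terminals: D, S.
FIRST sets used below: FIRST(S) = { 'a', 'b', ε }, FIRST(D) = { 'b', ε }

D: nullable alternative(s) D → ε; FOLLOW(D) = { $, 'a' }
  D → b: FIRST \ {ε} = { 'b' } — disjoint from FOLLOW(D)
  D → ε: FIRST \ {ε} = { } — this is the only nullable alternative, skip

S: nullable alternative(s) S → D; FOLLOW(S) = { $, 'a' }
  S → b ;: FIRST \ {ε} = { 'b' } — disjoint from FOLLOW(S)
  S → S a x: FIRST \ {ε} = { 'a', 'b' } — overlaps FOLLOW(S) on { 'a' }: CONFLICT
  S → D: FIRST \ {ε} = { 'b' } — this is the only nullable alternative, skip

So the grammar has 1 FIRST/FOLLOW conflict (marked CONFLICT above).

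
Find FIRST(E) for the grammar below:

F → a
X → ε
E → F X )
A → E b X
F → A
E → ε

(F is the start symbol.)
{ 'a', 'b', ε }

To compute FIRST(E), examine every production with E on the left-hand side, reading each right-hand side left to right until a non-nullable symbol is reached.

FIRST sets of the other non-terminals involved (by the same procedure, iterated to a fixed point):
  FIRST(F) = { 'a', 'b' }

From E → F X ):
  - F is a non-terminal: add FIRST(F) \ {ε} = { 'a', 'b' }
    F is not nullable, so stop
From E → ε:
  - ε-production, so ε ∈ FIRST(E)

Collecting: FIRST(E) = { 'a', 'b', ε }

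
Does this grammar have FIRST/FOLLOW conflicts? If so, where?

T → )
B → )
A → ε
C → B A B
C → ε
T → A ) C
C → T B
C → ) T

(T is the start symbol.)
A FIRST/FOLLOW conflict occurs when a non-terminal N has a nullable alternative N → β (β ⇒* ε) and another alternative N → α with FIRST(α) ∩ FOLLOW(N) ≠ ∅: on such a lookahead the parser cannot decide between expanding α and letting N vanish via β.

Nullable non-terminals: A, C.
FIRST sets used below: FIRST(B) = { ')' }, FIRST(T) = { ')' }
A has a nullable alternative but only one production, so nothing to check.

C: nullable alternative(s) C → ε; FOLLOW(C) = { $, ')' }
  C → B A B: FIRST \ {ε} = { ')' } — overlaps FOLLOW(C) on { ')' }: CONFLICT
  C → ε: FIRST \ {ε} = { } — this is the only nullable alternative, skip
  C → T B: FIRST \ {ε} = { ')' } — overlaps FOLLOW(C) on { ')' }: CONFLICT
  C → ) T: FIRST \ {ε} = { ')' } — overlaps FOLLOW(C) on { ')' }: CONFLICT

B, T have no nullable alternative, so no FIRST/FOLLOW check is needed there.

So the grammar has 3 FIRST/FOLLOW conflicts (marked CONFLICT above).

Answer: Yes. C → B A B with FOLLOW(C) on { ')' }; C → T B with FOLLOW(C) on { ')' }; C → ')' T with FOLLOW(C) on { ')' }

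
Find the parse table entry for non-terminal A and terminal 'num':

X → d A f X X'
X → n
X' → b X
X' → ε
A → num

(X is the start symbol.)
To find M[A, 'num'], we find productions for A where 'num' is in the predict set (PREDICT(N → α) = (FIRST(α) \ {ε}) ∪ (FOLLOW(N) if α ⇒* ε)).

A → num: PREDICT = { 'num' }
  'num' is in predict set, so this production goes in M[A, 'num']

M[A, 'num'] = A → num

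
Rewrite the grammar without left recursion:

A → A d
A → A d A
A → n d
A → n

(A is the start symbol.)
A is directly left-recursive. The standard transformation for
  A → A α₁ | ... | A α_m | β₁ | ... | β_n
is
  A  → β₁ A' | ... | β_n A'
  A' → α₁ A' | ... | α_m A' | ε

A → n d becomes A → n d A'
A → n becomes A → n A'
A → A d becomes A' → d A'
A → A d A becomes A' → d A A'
Add A' → ε

Resulting grammar:
A → n d A'
A → n A'
A' → d A'
A' → d A A'
A' → ε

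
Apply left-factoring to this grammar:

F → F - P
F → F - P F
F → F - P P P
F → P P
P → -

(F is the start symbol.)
F → F - P F'
F' → ε
F' → F
F' → P P
F → P P
P → -

Left-factoring transforms A → αβ₁ | αβ₂ into A → αA' and A' → β₁ | β₂
(α is the longest common prefix among the alternatives). Repeat until
no nonterminal has two alternatives with a common prefix.

Round 1: F has alternatives sharing prefix 'F - P'. Introduce F': F → F - P F'
  Add: F' → ε
  Add: F' → F
  Add: F' → P P

No remaining common prefixes — done.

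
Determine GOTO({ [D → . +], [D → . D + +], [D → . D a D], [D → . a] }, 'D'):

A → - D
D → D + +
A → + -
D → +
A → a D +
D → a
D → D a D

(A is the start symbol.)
GOTO(I, 'D') = CLOSURE({ [A → αX.β] : [A → α.Xβ] ∈ I, X = 'D' })

Items with dot before 'D', with the dot advanced:
  [D → . D + +] → [D → D . + +]
  [D → . D a D] → [D → D . a D]
Closure adds nothing (no advanced item has the dot before a non-terminal).

GOTO = { [D → D . + +], [D → D . a D] }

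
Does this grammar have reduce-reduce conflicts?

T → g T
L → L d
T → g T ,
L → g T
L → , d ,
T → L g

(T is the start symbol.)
Yes — I5: [L → g T .] vs [T → g T .]

A reduce-reduce conflict occurs when an LR(0) state has two complete items [A → α .] and [B → β .] — both call for a reduction, and with no lookahead the parser cannot choose between them.

Augment with T' → T and build the canonical LR(0) collection (I0 = CLOSURE({[T' → . T]}), then GOTO on every symbol after a dot until no new states appear). It has 11 states:
  I0: { [L → . , d ,], [L → . L d], [L → . g T], [T → . L g], [T → . g T ,], [T → . g T], [T' → . T] }  — shift
  I1: { [L → , . d ,] }  — shift
  I2: { [L → L . d], [T → L . g] }  — shift
  I3: { [T' → T .] }  — accept
  I4: { [L → . , d ,], [L → . L d], [L → . g T], [L → g . T], [T → . L g], [T → . g T ,], [T → . g T], [T → g . T ,], [T → g . T] }  — shift
  I5: { [L → g T .], [T → g T . ,], [T → g T .] }  — shift, 2 reduces
  I6: { [T → g T , .] }  — reduce
  I7: { [L → L d .] }  — reduce
  I8: { [T → L g .] }  — reduce
  I9: { [L → , d . ,] }  — shift
  I10: { [L → , d , .] }  — reduce

I5 contains complete items [L → g T .], [T → g T .] — reduce-reduce conflict.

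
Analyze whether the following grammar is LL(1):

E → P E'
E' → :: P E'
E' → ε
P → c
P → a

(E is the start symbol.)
Relevant sets:
  FOLLOW(E') = { $ }

For E':
  PREDICT(E' → :: P E') = { '::' }
  PREDICT(E' → ε) = { $ }
For P:
  PREDICT(P → c) = { 'c' }
  PREDICT(P → a) = { 'a' }
E has a single production, so nothing to check there.

All predict sets are disjoint. The grammar IS LL(1).

Answer: Yes, the grammar is LL(1).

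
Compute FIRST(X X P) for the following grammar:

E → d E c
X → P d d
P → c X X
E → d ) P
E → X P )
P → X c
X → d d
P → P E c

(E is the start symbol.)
FIRST sets of the non-terminals involved (from the grammar, by fixed-point iteration):
  FIRST(X) = { 'c', 'd' }

To compute FIRST(X X P), process the symbols left to right:
Symbol X is a non-terminal. Add FIRST(X) \ {ε} = { 'c', 'd' }
X is not nullable (ε ∉ FIRST(X)), so stop here.
FIRST(X X P) = { 'c', 'd' }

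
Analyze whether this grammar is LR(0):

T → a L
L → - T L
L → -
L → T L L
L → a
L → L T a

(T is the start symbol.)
A grammar is LR(0) if no state in the canonical LR(0) collection has:
  - both a shift item (dot before a terminal) and a complete item (shift-reduce conflict), or
  - two or more complete items (reduce-reduce conflict; the accept item [T' → T .] counts as a complete item here).

Augment with T' → T and build the canonical LR(0) collection (I0 = CLOSURE({[T' → . T]}), then GOTO on every symbol after a dot until no new states appear). It has 15 states:
  I0: { [T → . a L], [T' → . T] }  — shift
  I1: { [T' → T .] }  — accept
  I2: { [L → . - T L], [L → . -], [L → . L T a], [L → . T L L], [L → . a], [T → . a L], [T → a . L] }  — shift
  I3: { [L → - . T L], [L → - .], [T → . a L] }  — shift, reduce
  I4: { [L → L . T a], [T → . a L], [T → a L .] }  — shift, reduce
  I5: { [L → . - T L], [L → . -], [L → . L T a], [L → . T L L], [L → . a], [L → T . L L], [T → . a L] }  — shift
  I6: { [L → . - T L], [L → . -], [L → . L T a], [L → . T L L], [L → . a], [L → a .], [T → . a L], [T → a . L] }  — shift, reduce
  I7: { [L → . - T L], [L → . -], [L → . L T a], [L → . T L L], [L → . a], [L → L . T a], [L → T L . L], [T → . a L] }  — shift
  I8: { [L → L . T a], [L → T L L .], [T → . a L] }  — shift, reduce
  I9: { [L → . - T L], [L → . -], [L → . L T a], [L → . T L L], [L → . a], [L → L T . a], [L → T . L L], [T → . a L] }  — shift
  I10: { [L → . - T L], [L → . -], [L → . L T a], [L → . T L L], [L → . a], [L → L T a .], [L → a .], [T → . a L], [T → a . L] }  — shift, 2 reduces
  I11: { [L → L T . a] }  — shift
  I12: { [L → L T a .] }  — reduce
  I13: { [L → - T . L], [L → . - T L], [L → . -], [L → . L T a], [L → . T L L], [L → . a], [T → . a L] }  — shift
  I14: { [L → - T L .], [L → L . T a], [T → . a L] }  — shift, reduce

Conflict in state I3:
  Shift-reduce conflict between [L → - .] and [T → . a L]
So the grammar is NOT LR(0).

Answer: No. Shift-reduce conflict between [L → - .] and [T → . a L]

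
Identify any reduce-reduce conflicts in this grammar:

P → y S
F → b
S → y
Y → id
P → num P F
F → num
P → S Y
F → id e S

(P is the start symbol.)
Augment with P' → P and build the canonical LR(0) collection (I0 = CLOSURE({[P' → . P]}), then GOTO on every symbol after a dot until no new states appear). It has 16 states:
  I0: { [P → . S Y], [P → . num P F], [P → . y S], [P' → . P], [S → . y] }  — shift
  I1: { [P' → P .] }  — accept
  I2: { [P → S . Y], [Y → . id] }  — shift
  I3: { [P → . S Y], [P → . num P F], [P → . y S], [P → num . P F], [S → . y] }  — shift
  I4: { [P → y . S], [S → . y], [S → y .] }  — shift, reduce
  I5: { [P → y S .] }  — reduce
  I6: { [S → y .] }  — reduce
  I7: { [F → . b], [F → . id e S], [F → . num], [P → num P . F] }  — shift
  I8: { [P → num P F .] }  — reduce
  I9: { [F → b .] }  — reduce
  I10: { [F → id . e S] }  — shift
  I11: { [F → num .] }  — reduce
  I12: { [F → id e . S], [S → . y] }  — shift
  I13: { [F → id e S .] }  — reduce
  I14: { [P → S Y .] }  — reduce
  I15: { [Y → id .] }  — reduce

No state contains more than one complete item.

Answer: No reduce-reduce conflicts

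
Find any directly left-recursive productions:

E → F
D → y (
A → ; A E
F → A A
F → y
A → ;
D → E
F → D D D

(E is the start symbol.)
Direct left recursion occurs when N → N α for some non-terminal N (the right-hand side begins with the left-hand side itself).

E → F: starts with F
D → y (: starts with y
A → ; A E: starts with ';'
F → A A: starts with A
F → y: starts with y
A → ;: starts with ';'
D → E: starts with E
F → D D D: starts with D

No direct left recursion found.

Answer: No direct left recursion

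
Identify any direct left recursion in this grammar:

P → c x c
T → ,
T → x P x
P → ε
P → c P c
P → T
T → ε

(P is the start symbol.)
No direct left recursion

P → c x c: starts with c
T → ,: starts with ','
T → x P x: starts with x
P → ε: starts with ε
P → c P c: starts with c
P → T: starts with T
T → ε: starts with ε

No direct left recursion found.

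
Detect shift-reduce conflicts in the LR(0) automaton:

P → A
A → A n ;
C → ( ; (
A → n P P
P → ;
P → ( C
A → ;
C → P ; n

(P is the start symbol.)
A shift-reduce conflict occurs when an LR(0) state has both:
  - a complete (reduce) item [A → α .] (dot at the end), and
  - a shift item [B → β . c γ] (dot before a terminal).

Augment with P' → P and build the canonical LR(0) collection (I0 = CLOSURE({[P' → . P]}), then GOTO on every symbol after a dot until no new states appear). It has 17 states:
  I0: { [A → . ;], [A → . A n ;], [A → . n P P], [P → . ( C], [P → . ;], [P → . A], [P' → . P] }  — shift
  I1: { [A → . ;], [A → . A n ;], [A → . n P P], [C → . ( ; (], [C → . P ; n], [P → ( . C], [P → . ( C], [P → . ;], [P → . A] }  — shift
  I2: { [A → ; .], [P → ; .] }  — 2 reduces
  I3: { [A → A . n ;], [P → A .] }  — shift, reduce
  I4: { [P' → P .] }  — accept
  I5: { [A → . ;], [A → . A n ;], [A → . n P P], [A → n . P P], [P → . ( C], [P → . ;], [P → . A] }  — shift
  I6: { [A → . ;], [A → . A n ;], [A → . n P P], [A → n P . P], [P → . ( C], [P → . ;], [P → . A] }  — shift
  I7: { [A → n P P .] }  — reduce
  I8: { [A → A n . ;] }  — shift
  I9: { [A → A n ; .] }  — reduce
  I10: { [A → . ;], [A → . A n ;], [A → . n P P], [C → ( . ; (], [C → . ( ; (], [C → . P ; n], [P → ( . C], [P → . ( C], [P → . ;], [P → . A] }  — shift
  I11: { [P → ( C .] }  — reduce
  I12: { [C → P . ; n] }  — shift
  I13: { [C → P ; . n] }  — shift
  I14: { [C → P ; n .] }  — reduce
  I15: { [A → ; .], [C → ( ; . (], [P → ; .] }  — shift, 2 reduces
  I16: { [C → ( ; ( .] }  — reduce

I3 contains reduce item [P → A .] and shift item [A → A . n ;] — shift-reduce conflict.
I15 contains reduce items [A → ; .], [P → ; .] and shift item [C → ( ; . (] — shift-reduce conflict.

Answer: Yes — I3: [P → A .] vs [A → A . n ;]; I15: [A → ; .] vs [C → ( ; . (]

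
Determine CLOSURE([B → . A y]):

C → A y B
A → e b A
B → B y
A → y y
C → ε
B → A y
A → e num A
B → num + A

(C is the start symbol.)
Start with: [B → . A y]
  [B → . A y] has the dot before A: add [A → . e b A], [A → . y y], [A → . e num A]
No further items can be added.

CLOSURE = { [A → . e b A], [A → . e num A], [A → . y y], [B → . A y] }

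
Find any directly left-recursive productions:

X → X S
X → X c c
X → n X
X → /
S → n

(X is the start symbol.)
Direct left recursion occurs when N → N α for some non-terminal N (the right-hand side begins with the left-hand side itself).

X → X S: LEFT RECURSIVE (starts with X)
X → X c c: LEFT RECURSIVE (starts with X)
X → n X: starts with n
X → /: starts with '/'
S → n: starts with n

The grammar has direct left recursion on: X.

Answer: Yes, X is left-recursive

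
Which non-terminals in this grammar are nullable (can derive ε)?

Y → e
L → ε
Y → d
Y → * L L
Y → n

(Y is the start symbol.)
{ 'L' }

ε-productions: L → ε
So L is immediately nullable.
No further non-terminal can be added: every production for the remaining non-terminals contains a terminal or a non-nullable non-terminal.
Nullable = { 'L' }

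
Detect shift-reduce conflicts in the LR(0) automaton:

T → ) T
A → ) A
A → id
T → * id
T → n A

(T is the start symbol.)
A shift-reduce conflict occurs when an LR(0) state has both:
  - a complete (reduce) item [A → α .] (dot at the end), and
  - a shift item [B → β . c γ] (dot before a terminal).

Augment with T' → T and build the canonical LR(0) collection (I0 = CLOSURE({[T' → . T]}), then GOTO on every symbol after a dot until no new states appear). It has 11 states:
  I0: { [T → . ) T], [T → . * id], [T → . n A], [T' → . T] }  — shift
  I1: { [T → ) . T], [T → . ) T], [T → . * id], [T → . n A] }  — shift
  I2: { [T → * . id] }  — shift
  I3: { [T' → T .] }  — accept
  I4: { [A → . ) A], [A → . id], [T → n . A] }  — shift
  I5: { [A → ) . A], [A → . ) A], [A → . id] }  — shift
  I6: { [T → n A .] }  — reduce
  I7: { [A → id .] }  — reduce
  I8: { [A → ) A .] }  — reduce
  I9: { [T → * id .] }  — reduce
  I10: { [T → ) T .] }  — reduce

No state contains both a complete item and a shift item.

Answer: No shift-reduce conflicts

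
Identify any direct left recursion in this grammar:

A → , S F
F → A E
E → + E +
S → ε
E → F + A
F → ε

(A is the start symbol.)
No direct left recursion

Direct left recursion occurs when N → N α for some non-terminal N (the right-hand side begins with the left-hand side itself).

A → , S F: starts with ','
F → A E: starts with A
E → + E +: starts with '+'
S → ε: starts with ε
E → F + A: starts with F
F → ε: starts with ε

No direct left recursion found.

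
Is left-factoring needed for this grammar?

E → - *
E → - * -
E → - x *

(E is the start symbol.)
Yes, E has productions with common prefix '-'

Left-factoring is needed when two productions for the same non-terminal
share a common prefix on the right-hand side.

Productions for E:
  E → - *
  E → - * -
  E → - x *

Found common prefix '-' in productions for E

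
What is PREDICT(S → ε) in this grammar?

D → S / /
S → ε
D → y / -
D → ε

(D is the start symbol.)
{ '/' }

PREDICT(S → ε) = (FIRST(RHS) \ {ε}) ∪ (FOLLOW(S) if ε ∈ FIRST(RHS), i.e. RHS ⇒* ε)
The right-hand side is ε (FIRST(ε) = { ε }), so the predict set is FOLLOW(S) = { '/' }
PREDICT(S → ε) = { '/' }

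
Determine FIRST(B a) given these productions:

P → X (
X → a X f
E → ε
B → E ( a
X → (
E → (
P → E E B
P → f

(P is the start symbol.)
FIRST sets of the non-terminals involved (from the grammar, by fixed-point iteration):
  FIRST(B) = { '(' }

To compute FIRST(B a), process the symbols left to right:
Symbol B is a non-terminal. Add FIRST(B) \ {ε} = { '(' }
B is not nullable (ε ∉ FIRST(B)), so stop here.
FIRST(B a) = { '(' }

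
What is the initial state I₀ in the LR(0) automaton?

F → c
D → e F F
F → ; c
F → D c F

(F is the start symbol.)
{ [D → . e F F], [F → . ; c], [F → . D c F], [F → . c], [F' → . F] }

First, augment the grammar with F' → F
I₀ = CLOSURE({ [F' → . F] }):
  [F' → . F] has the dot before F: add [F → . c], [F → . ; c], [F → . D c F]
  [F → . D c F] has the dot before D: add [D → . e F F]
No further items can be added.

I₀ = { [D → . e F F], [F → . ; c], [F → . D c F], [F → . c], [F' → . F] }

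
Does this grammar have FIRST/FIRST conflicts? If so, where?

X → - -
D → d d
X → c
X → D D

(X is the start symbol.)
No FIRST/FIRST conflicts.

A FIRST/FIRST conflict occurs when two productions N → α and N → β for the same non-terminal have FIRST(α) ∩ FIRST(β) ≠ ∅ (with ε ∈ FIRST of a nullable right-hand side, so two nullable alternatives also conflict).

FIRST sets of the non-terminals at (or reachable through a nullable prefix from) the front of some alternative:
  FIRST(D) = { 'd' }

Productions for X:
  X → - -: FIRST = { '-' }
  X → c: FIRST = { 'c' }
  X → D D: FIRST = { 'd' }
D has only one production, so no FIRST/FIRST conflict is possible there.

All alternatives of each non-terminal have pairwise disjoint FIRST sets.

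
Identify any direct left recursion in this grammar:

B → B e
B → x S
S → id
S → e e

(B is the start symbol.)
Direct left recursion occurs when N → N α for some non-terminal N (the right-hand side begins with the left-hand side itself).

B → B e: LEFT RECURSIVE (starts with B)
B → x S: starts with x
S → id: starts with id
S → e e: starts with e

The grammar has direct left recursion on: B.

Answer: Yes, B is left-recursive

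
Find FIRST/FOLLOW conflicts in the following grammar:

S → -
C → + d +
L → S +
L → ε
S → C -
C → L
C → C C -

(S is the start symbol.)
Yes. C → '+' d '+' with FOLLOW(C) on { '+' }; C → C C '-' with FOLLOW(C) on { '+', '-' }; L → S '+' with FOLLOW(L) on { '+', '-' }

A FIRST/FOLLOW conflict occurs when a non-terminal N has a nullable alternative N → β (β ⇒* ε) and another alternative N → α with FIRST(α) ∩ FOLLOW(N) ≠ ∅: on such a lookahead the parser cannot decide between expanding α and letting N vanish via β.

Nullable non-terminals: C, L.
FIRST sets used below: FIRST(L) = { '+', '-', ε }, FIRST(C) = { '+', '-', ε }, FIRST(S) = { '+', '-' }

C: nullable alternative(s) C → L; FOLLOW(C) = { '+', '-' }
  C → + d +: FIRST \ {ε} = { '+' } — overlaps FOLLOW(C) on { '+' }: CONFLICT
  C → L: FIRST \ {ε} = { '+', '-' } — this is the only nullable alternative, skip
  C → C C -: FIRST \ {ε} = { '+', '-' } — overlaps FOLLOW(C) on { '+', '-' }: CONFLICT

L: nullable alternative(s) L → ε; FOLLOW(L) = { '+', '-' }
  L → S +: FIRST \ {ε} = { '+', '-' } — overlaps FOLLOW(L) on { '+', '-' }: CONFLICT
  L → ε: FIRST \ {ε} = { } — this is the only nullable alternative, skip

S has no nullable alternative, so no FIRST/FOLLOW check is needed there.

So the grammar has 3 FIRST/FOLLOW conflicts (marked CONFLICT above).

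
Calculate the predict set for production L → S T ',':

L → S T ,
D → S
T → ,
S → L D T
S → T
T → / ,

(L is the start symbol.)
{ ',', '/' }

PREDICT(L → S T ',') = (FIRST(RHS) \ {ε}) ∪ (FOLLOW(L) if ε ∈ FIRST(RHS), i.e. RHS ⇒* ε)
FIRST(S) = { ',', '/' }
FIRST(S T ',') = { ',', '/' }
ε ∉ FIRST(S T ','), so FOLLOW(L) is not added.
PREDICT(L → S T ',') = { ',', '/' }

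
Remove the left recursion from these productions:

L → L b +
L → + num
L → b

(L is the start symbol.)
L is directly left-recursive. The standard transformation for
  A → A α₁ | ... | A α_m | β₁ | ... | β_n
is
  A  → β₁ A' | ... | β_n A'
  A' → α₁ A' | ... | α_m A' | ε

L → + num becomes L → + num L'
L → b becomes L → b L'
L → L b + becomes L' → b + L'
Add L' → ε

Resulting grammar:
L → + num L'
L → b L'
L' → b + L'
L' → ε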